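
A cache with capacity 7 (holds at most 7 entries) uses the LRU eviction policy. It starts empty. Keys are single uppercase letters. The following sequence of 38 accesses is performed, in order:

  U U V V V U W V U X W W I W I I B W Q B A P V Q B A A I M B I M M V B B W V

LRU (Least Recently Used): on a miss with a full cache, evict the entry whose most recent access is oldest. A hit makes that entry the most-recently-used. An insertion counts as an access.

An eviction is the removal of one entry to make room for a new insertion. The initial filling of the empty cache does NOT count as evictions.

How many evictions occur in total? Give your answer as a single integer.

Answer: 5

Derivation:
LRU simulation (capacity=7):
  1. access U: MISS. Cache (LRU->MRU): [U]
  2. access U: HIT. Cache (LRU->MRU): [U]
  3. access V: MISS. Cache (LRU->MRU): [U V]
  4. access V: HIT. Cache (LRU->MRU): [U V]
  5. access V: HIT. Cache (LRU->MRU): [U V]
  6. access U: HIT. Cache (LRU->MRU): [V U]
  7. access W: MISS. Cache (LRU->MRU): [V U W]
  8. access V: HIT. Cache (LRU->MRU): [U W V]
  9. access U: HIT. Cache (LRU->MRU): [W V U]
  10. access X: MISS. Cache (LRU->MRU): [W V U X]
  11. access W: HIT. Cache (LRU->MRU): [V U X W]
  12. access W: HIT. Cache (LRU->MRU): [V U X W]
  13. access I: MISS. Cache (LRU->MRU): [V U X W I]
  14. access W: HIT. Cache (LRU->MRU): [V U X I W]
  15. access I: HIT. Cache (LRU->MRU): [V U X W I]
  16. access I: HIT. Cache (LRU->MRU): [V U X W I]
  17. access B: MISS. Cache (LRU->MRU): [V U X W I B]
  18. access W: HIT. Cache (LRU->MRU): [V U X I B W]
  19. access Q: MISS. Cache (LRU->MRU): [V U X I B W Q]
  20. access B: HIT. Cache (LRU->MRU): [V U X I W Q B]
  21. access A: MISS, evict V. Cache (LRU->MRU): [U X I W Q B A]
  22. access P: MISS, evict U. Cache (LRU->MRU): [X I W Q B A P]
  23. access V: MISS, evict X. Cache (LRU->MRU): [I W Q B A P V]
  24. access Q: HIT. Cache (LRU->MRU): [I W B A P V Q]
  25. access B: HIT. Cache (LRU->MRU): [I W A P V Q B]
  26. access A: HIT. Cache (LRU->MRU): [I W P V Q B A]
  27. access A: HIT. Cache (LRU->MRU): [I W P V Q B A]
  28. access I: HIT. Cache (LRU->MRU): [W P V Q B A I]
  29. access M: MISS, evict W. Cache (LRU->MRU): [P V Q B A I M]
  30. access B: HIT. Cache (LRU->MRU): [P V Q A I M B]
  31. access I: HIT. Cache (LRU->MRU): [P V Q A M B I]
  32. access M: HIT. Cache (LRU->MRU): [P V Q A B I M]
  33. access M: HIT. Cache (LRU->MRU): [P V Q A B I M]
  34. access V: HIT. Cache (LRU->MRU): [P Q A B I M V]
  35. access B: HIT. Cache (LRU->MRU): [P Q A I M V B]
  36. access B: HIT. Cache (LRU->MRU): [P Q A I M V B]
  37. access W: MISS, evict P. Cache (LRU->MRU): [Q A I M V B W]
  38. access V: HIT. Cache (LRU->MRU): [Q A I M B W V]
Total: 26 hits, 12 misses, 5 evictions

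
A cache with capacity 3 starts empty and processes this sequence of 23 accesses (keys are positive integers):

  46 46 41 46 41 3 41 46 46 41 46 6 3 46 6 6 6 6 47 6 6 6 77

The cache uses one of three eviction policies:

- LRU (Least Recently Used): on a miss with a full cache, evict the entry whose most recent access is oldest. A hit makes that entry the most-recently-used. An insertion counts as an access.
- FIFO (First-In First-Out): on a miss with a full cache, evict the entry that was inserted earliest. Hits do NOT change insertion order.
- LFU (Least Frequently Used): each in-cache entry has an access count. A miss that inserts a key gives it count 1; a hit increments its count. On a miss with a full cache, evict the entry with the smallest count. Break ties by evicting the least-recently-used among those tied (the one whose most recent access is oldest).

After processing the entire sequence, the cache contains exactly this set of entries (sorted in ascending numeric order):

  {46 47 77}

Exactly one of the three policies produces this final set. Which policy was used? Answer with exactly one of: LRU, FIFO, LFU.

Answer: FIFO

Derivation:
Simulating under each policy and comparing final sets:
  LRU: final set = {6 47 77} -> differs
  FIFO: final set = {46 47 77} -> MATCHES target
  LFU: final set = {6 46 77} -> differs
Only FIFO produces the target set.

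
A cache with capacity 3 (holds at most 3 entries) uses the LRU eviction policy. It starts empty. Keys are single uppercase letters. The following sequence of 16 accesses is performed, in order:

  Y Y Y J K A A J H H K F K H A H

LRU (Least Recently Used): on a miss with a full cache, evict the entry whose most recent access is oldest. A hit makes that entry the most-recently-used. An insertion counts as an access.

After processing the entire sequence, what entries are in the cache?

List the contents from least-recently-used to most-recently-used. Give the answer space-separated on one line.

LRU simulation (capacity=3):
  1. access Y: MISS. Cache (LRU->MRU): [Y]
  2. access Y: HIT. Cache (LRU->MRU): [Y]
  3. access Y: HIT. Cache (LRU->MRU): [Y]
  4. access J: MISS. Cache (LRU->MRU): [Y J]
  5. access K: MISS. Cache (LRU->MRU): [Y J K]
  6. access A: MISS, evict Y. Cache (LRU->MRU): [J K A]
  7. access A: HIT. Cache (LRU->MRU): [J K A]
  8. access J: HIT. Cache (LRU->MRU): [K A J]
  9. access H: MISS, evict K. Cache (LRU->MRU): [A J H]
  10. access H: HIT. Cache (LRU->MRU): [A J H]
  11. access K: MISS, evict A. Cache (LRU->MRU): [J H K]
  12. access F: MISS, evict J. Cache (LRU->MRU): [H K F]
  13. access K: HIT. Cache (LRU->MRU): [H F K]
  14. access H: HIT. Cache (LRU->MRU): [F K H]
  15. access A: MISS, evict F. Cache (LRU->MRU): [K H A]
  16. access H: HIT. Cache (LRU->MRU): [K A H]
Total: 8 hits, 8 misses, 5 evictions

Answer: K A H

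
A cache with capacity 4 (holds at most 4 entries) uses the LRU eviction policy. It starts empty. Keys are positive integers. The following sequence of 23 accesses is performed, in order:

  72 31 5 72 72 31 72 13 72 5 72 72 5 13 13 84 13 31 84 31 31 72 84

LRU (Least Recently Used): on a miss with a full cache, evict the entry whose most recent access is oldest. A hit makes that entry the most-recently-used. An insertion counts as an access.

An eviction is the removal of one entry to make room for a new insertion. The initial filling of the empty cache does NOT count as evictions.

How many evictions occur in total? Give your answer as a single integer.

LRU simulation (capacity=4):
  1. access 72: MISS. Cache (LRU->MRU): [72]
  2. access 31: MISS. Cache (LRU->MRU): [72 31]
  3. access 5: MISS. Cache (LRU->MRU): [72 31 5]
  4. access 72: HIT. Cache (LRU->MRU): [31 5 72]
  5. access 72: HIT. Cache (LRU->MRU): [31 5 72]
  6. access 31: HIT. Cache (LRU->MRU): [5 72 31]
  7. access 72: HIT. Cache (LRU->MRU): [5 31 72]
  8. access 13: MISS. Cache (LRU->MRU): [5 31 72 13]
  9. access 72: HIT. Cache (LRU->MRU): [5 31 13 72]
  10. access 5: HIT. Cache (LRU->MRU): [31 13 72 5]
  11. access 72: HIT. Cache (LRU->MRU): [31 13 5 72]
  12. access 72: HIT. Cache (LRU->MRU): [31 13 5 72]
  13. access 5: HIT. Cache (LRU->MRU): [31 13 72 5]
  14. access 13: HIT. Cache (LRU->MRU): [31 72 5 13]
  15. access 13: HIT. Cache (LRU->MRU): [31 72 5 13]
  16. access 84: MISS, evict 31. Cache (LRU->MRU): [72 5 13 84]
  17. access 13: HIT. Cache (LRU->MRU): [72 5 84 13]
  18. access 31: MISS, evict 72. Cache (LRU->MRU): [5 84 13 31]
  19. access 84: HIT. Cache (LRU->MRU): [5 13 31 84]
  20. access 31: HIT. Cache (LRU->MRU): [5 13 84 31]
  21. access 31: HIT. Cache (LRU->MRU): [5 13 84 31]
  22. access 72: MISS, evict 5. Cache (LRU->MRU): [13 84 31 72]
  23. access 84: HIT. Cache (LRU->MRU): [13 31 72 84]
Total: 16 hits, 7 misses, 3 evictions

Answer: 3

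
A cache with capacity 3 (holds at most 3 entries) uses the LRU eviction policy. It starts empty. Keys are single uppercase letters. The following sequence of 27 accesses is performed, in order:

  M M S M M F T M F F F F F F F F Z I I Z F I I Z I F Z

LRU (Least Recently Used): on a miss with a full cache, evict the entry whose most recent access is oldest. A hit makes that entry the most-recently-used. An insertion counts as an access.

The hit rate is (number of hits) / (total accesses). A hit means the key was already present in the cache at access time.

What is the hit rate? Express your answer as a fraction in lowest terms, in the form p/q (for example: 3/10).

LRU simulation (capacity=3):
  1. access M: MISS. Cache (LRU->MRU): [M]
  2. access M: HIT. Cache (LRU->MRU): [M]
  3. access S: MISS. Cache (LRU->MRU): [M S]
  4. access M: HIT. Cache (LRU->MRU): [S M]
  5. access M: HIT. Cache (LRU->MRU): [S M]
  6. access F: MISS. Cache (LRU->MRU): [S M F]
  7. access T: MISS, evict S. Cache (LRU->MRU): [M F T]
  8. access M: HIT. Cache (LRU->MRU): [F T M]
  9. access F: HIT. Cache (LRU->MRU): [T M F]
  10. access F: HIT. Cache (LRU->MRU): [T M F]
  11. access F: HIT. Cache (LRU->MRU): [T M F]
  12. access F: HIT. Cache (LRU->MRU): [T M F]
  13. access F: HIT. Cache (LRU->MRU): [T M F]
  14. access F: HIT. Cache (LRU->MRU): [T M F]
  15. access F: HIT. Cache (LRU->MRU): [T M F]
  16. access F: HIT. Cache (LRU->MRU): [T M F]
  17. access Z: MISS, evict T. Cache (LRU->MRU): [M F Z]
  18. access I: MISS, evict M. Cache (LRU->MRU): [F Z I]
  19. access I: HIT. Cache (LRU->MRU): [F Z I]
  20. access Z: HIT. Cache (LRU->MRU): [F I Z]
  21. access F: HIT. Cache (LRU->MRU): [I Z F]
  22. access I: HIT. Cache (LRU->MRU): [Z F I]
  23. access I: HIT. Cache (LRU->MRU): [Z F I]
  24. access Z: HIT. Cache (LRU->MRU): [F I Z]
  25. access I: HIT. Cache (LRU->MRU): [F Z I]
  26. access F: HIT. Cache (LRU->MRU): [Z I F]
  27. access Z: HIT. Cache (LRU->MRU): [I F Z]
Total: 21 hits, 6 misses, 3 evictions

Hit rate = 21/27 = 7/9

Answer: 7/9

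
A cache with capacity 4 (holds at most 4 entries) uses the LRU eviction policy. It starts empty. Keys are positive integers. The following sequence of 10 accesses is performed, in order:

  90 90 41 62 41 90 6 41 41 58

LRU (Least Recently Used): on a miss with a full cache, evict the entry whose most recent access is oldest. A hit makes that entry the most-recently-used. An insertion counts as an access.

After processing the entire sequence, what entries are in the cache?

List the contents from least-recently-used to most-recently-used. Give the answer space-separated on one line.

Answer: 90 6 41 58

Derivation:
LRU simulation (capacity=4):
  1. access 90: MISS. Cache (LRU->MRU): [90]
  2. access 90: HIT. Cache (LRU->MRU): [90]
  3. access 41: MISS. Cache (LRU->MRU): [90 41]
  4. access 62: MISS. Cache (LRU->MRU): [90 41 62]
  5. access 41: HIT. Cache (LRU->MRU): [90 62 41]
  6. access 90: HIT. Cache (LRU->MRU): [62 41 90]
  7. access 6: MISS. Cache (LRU->MRU): [62 41 90 6]
  8. access 41: HIT. Cache (LRU->MRU): [62 90 6 41]
  9. access 41: HIT. Cache (LRU->MRU): [62 90 6 41]
  10. access 58: MISS, evict 62. Cache (LRU->MRU): [90 6 41 58]
Total: 5 hits, 5 misses, 1 evictions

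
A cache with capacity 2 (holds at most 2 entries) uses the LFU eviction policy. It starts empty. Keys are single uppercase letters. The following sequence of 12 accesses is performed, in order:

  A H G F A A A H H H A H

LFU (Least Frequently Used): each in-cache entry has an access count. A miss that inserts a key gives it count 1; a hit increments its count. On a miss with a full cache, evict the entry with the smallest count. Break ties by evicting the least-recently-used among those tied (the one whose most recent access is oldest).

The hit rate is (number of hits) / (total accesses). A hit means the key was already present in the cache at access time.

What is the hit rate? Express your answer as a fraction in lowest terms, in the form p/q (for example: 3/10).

Answer: 1/2

Derivation:
LFU simulation (capacity=2):
  1. access A: MISS. Cache: [A(c=1)]
  2. access H: MISS. Cache: [A(c=1) H(c=1)]
  3. access G: MISS, evict A(c=1). Cache: [H(c=1) G(c=1)]
  4. access F: MISS, evict H(c=1). Cache: [G(c=1) F(c=1)]
  5. access A: MISS, evict G(c=1). Cache: [F(c=1) A(c=1)]
  6. access A: HIT, count now 2. Cache: [F(c=1) A(c=2)]
  7. access A: HIT, count now 3. Cache: [F(c=1) A(c=3)]
  8. access H: MISS, evict F(c=1). Cache: [H(c=1) A(c=3)]
  9. access H: HIT, count now 2. Cache: [H(c=2) A(c=3)]
  10. access H: HIT, count now 3. Cache: [A(c=3) H(c=3)]
  11. access A: HIT, count now 4. Cache: [H(c=3) A(c=4)]
  12. access H: HIT, count now 4. Cache: [A(c=4) H(c=4)]
Total: 6 hits, 6 misses, 4 evictions

Hit rate = 6/12 = 1/2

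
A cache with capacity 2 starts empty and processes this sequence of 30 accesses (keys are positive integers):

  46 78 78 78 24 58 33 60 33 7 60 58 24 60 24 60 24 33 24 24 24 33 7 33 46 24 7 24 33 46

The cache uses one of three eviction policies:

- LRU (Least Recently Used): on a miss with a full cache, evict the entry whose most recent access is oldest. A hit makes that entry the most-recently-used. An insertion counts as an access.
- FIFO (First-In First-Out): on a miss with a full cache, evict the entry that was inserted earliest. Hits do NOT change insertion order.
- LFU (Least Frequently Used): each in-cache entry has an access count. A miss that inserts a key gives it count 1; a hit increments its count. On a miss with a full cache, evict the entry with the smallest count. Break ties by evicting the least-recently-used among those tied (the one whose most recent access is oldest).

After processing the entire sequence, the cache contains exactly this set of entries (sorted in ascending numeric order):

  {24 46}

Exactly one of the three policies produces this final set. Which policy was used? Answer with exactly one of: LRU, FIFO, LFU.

Answer: LFU

Derivation:
Simulating under each policy and comparing final sets:
  LRU: final set = {33 46} -> differs
  FIFO: final set = {33 46} -> differs
  LFU: final set = {24 46} -> MATCHES target
Only LFU produces the target set.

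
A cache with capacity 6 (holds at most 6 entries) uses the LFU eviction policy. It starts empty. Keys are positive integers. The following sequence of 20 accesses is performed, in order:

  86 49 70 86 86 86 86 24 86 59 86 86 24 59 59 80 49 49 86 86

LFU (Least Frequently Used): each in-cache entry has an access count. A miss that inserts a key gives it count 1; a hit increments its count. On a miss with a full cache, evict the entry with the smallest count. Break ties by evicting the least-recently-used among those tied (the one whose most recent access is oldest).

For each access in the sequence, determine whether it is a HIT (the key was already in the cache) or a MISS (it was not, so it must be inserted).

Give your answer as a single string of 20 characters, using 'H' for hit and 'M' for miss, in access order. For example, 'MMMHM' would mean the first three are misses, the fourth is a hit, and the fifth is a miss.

Answer: MMMHHHHMHMHHHHHMHHHH

Derivation:
LFU simulation (capacity=6):
  1. access 86: MISS. Cache: [86(c=1)]
  2. access 49: MISS. Cache: [86(c=1) 49(c=1)]
  3. access 70: MISS. Cache: [86(c=1) 49(c=1) 70(c=1)]
  4. access 86: HIT, count now 2. Cache: [49(c=1) 70(c=1) 86(c=2)]
  5. access 86: HIT, count now 3. Cache: [49(c=1) 70(c=1) 86(c=3)]
  6. access 86: HIT, count now 4. Cache: [49(c=1) 70(c=1) 86(c=4)]
  7. access 86: HIT, count now 5. Cache: [49(c=1) 70(c=1) 86(c=5)]
  8. access 24: MISS. Cache: [49(c=1) 70(c=1) 24(c=1) 86(c=5)]
  9. access 86: HIT, count now 6. Cache: [49(c=1) 70(c=1) 24(c=1) 86(c=6)]
  10. access 59: MISS. Cache: [49(c=1) 70(c=1) 24(c=1) 59(c=1) 86(c=6)]
  11. access 86: HIT, count now 7. Cache: [49(c=1) 70(c=1) 24(c=1) 59(c=1) 86(c=7)]
  12. access 86: HIT, count now 8. Cache: [49(c=1) 70(c=1) 24(c=1) 59(c=1) 86(c=8)]
  13. access 24: HIT, count now 2. Cache: [49(c=1) 70(c=1) 59(c=1) 24(c=2) 86(c=8)]
  14. access 59: HIT, count now 2. Cache: [49(c=1) 70(c=1) 24(c=2) 59(c=2) 86(c=8)]
  15. access 59: HIT, count now 3. Cache: [49(c=1) 70(c=1) 24(c=2) 59(c=3) 86(c=8)]
  16. access 80: MISS. Cache: [49(c=1) 70(c=1) 80(c=1) 24(c=2) 59(c=3) 86(c=8)]
  17. access 49: HIT, count now 2. Cache: [70(c=1) 80(c=1) 24(c=2) 49(c=2) 59(c=3) 86(c=8)]
  18. access 49: HIT, count now 3. Cache: [70(c=1) 80(c=1) 24(c=2) 59(c=3) 49(c=3) 86(c=8)]
  19. access 86: HIT, count now 9. Cache: [70(c=1) 80(c=1) 24(c=2) 59(c=3) 49(c=3) 86(c=9)]
  20. access 86: HIT, count now 10. Cache: [70(c=1) 80(c=1) 24(c=2) 59(c=3) 49(c=3) 86(c=10)]
Total: 14 hits, 6 misses, 0 evictions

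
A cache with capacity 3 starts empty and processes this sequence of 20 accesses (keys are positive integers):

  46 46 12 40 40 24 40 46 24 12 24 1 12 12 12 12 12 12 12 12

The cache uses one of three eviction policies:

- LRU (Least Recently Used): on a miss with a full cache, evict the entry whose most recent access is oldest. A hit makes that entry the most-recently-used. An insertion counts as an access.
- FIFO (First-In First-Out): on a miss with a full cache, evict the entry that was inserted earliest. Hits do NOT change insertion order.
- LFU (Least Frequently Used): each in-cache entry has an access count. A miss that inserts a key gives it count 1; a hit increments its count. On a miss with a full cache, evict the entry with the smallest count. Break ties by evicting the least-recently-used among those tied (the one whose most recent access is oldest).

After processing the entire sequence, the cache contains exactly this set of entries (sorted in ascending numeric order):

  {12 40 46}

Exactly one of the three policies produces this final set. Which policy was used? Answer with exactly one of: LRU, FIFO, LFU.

Simulating under each policy and comparing final sets:
  LRU: final set = {1 12 24} -> differs
  FIFO: final set = {1 12 46} -> differs
  LFU: final set = {12 40 46} -> MATCHES target
Only LFU produces the target set.

Answer: LFU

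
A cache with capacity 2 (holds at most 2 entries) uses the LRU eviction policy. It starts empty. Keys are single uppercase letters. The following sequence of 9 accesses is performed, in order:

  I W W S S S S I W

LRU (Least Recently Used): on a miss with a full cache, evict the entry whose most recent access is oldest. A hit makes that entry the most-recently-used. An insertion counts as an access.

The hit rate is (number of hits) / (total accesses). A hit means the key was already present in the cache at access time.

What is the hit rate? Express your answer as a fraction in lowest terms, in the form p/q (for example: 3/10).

LRU simulation (capacity=2):
  1. access I: MISS. Cache (LRU->MRU): [I]
  2. access W: MISS. Cache (LRU->MRU): [I W]
  3. access W: HIT. Cache (LRU->MRU): [I W]
  4. access S: MISS, evict I. Cache (LRU->MRU): [W S]
  5. access S: HIT. Cache (LRU->MRU): [W S]
  6. access S: HIT. Cache (LRU->MRU): [W S]
  7. access S: HIT. Cache (LRU->MRU): [W S]
  8. access I: MISS, evict W. Cache (LRU->MRU): [S I]
  9. access W: MISS, evict S. Cache (LRU->MRU): [I W]
Total: 4 hits, 5 misses, 3 evictions

Hit rate = 4/9

Answer: 4/9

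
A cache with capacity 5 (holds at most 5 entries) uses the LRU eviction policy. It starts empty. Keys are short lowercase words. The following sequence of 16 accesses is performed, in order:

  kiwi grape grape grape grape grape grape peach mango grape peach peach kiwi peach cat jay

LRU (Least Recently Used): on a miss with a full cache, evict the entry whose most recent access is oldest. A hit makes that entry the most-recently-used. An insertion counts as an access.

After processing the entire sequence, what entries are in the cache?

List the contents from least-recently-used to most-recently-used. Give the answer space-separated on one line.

LRU simulation (capacity=5):
  1. access kiwi: MISS. Cache (LRU->MRU): [kiwi]
  2. access grape: MISS. Cache (LRU->MRU): [kiwi grape]
  3. access grape: HIT. Cache (LRU->MRU): [kiwi grape]
  4. access grape: HIT. Cache (LRU->MRU): [kiwi grape]
  5. access grape: HIT. Cache (LRU->MRU): [kiwi grape]
  6. access grape: HIT. Cache (LRU->MRU): [kiwi grape]
  7. access grape: HIT. Cache (LRU->MRU): [kiwi grape]
  8. access peach: MISS. Cache (LRU->MRU): [kiwi grape peach]
  9. access mango: MISS. Cache (LRU->MRU): [kiwi grape peach mango]
  10. access grape: HIT. Cache (LRU->MRU): [kiwi peach mango grape]
  11. access peach: HIT. Cache (LRU->MRU): [kiwi mango grape peach]
  12. access peach: HIT. Cache (LRU->MRU): [kiwi mango grape peach]
  13. access kiwi: HIT. Cache (LRU->MRU): [mango grape peach kiwi]
  14. access peach: HIT. Cache (LRU->MRU): [mango grape kiwi peach]
  15. access cat: MISS. Cache (LRU->MRU): [mango grape kiwi peach cat]
  16. access jay: MISS, evict mango. Cache (LRU->MRU): [grape kiwi peach cat jay]
Total: 10 hits, 6 misses, 1 evictions

Answer: grape kiwi peach cat jay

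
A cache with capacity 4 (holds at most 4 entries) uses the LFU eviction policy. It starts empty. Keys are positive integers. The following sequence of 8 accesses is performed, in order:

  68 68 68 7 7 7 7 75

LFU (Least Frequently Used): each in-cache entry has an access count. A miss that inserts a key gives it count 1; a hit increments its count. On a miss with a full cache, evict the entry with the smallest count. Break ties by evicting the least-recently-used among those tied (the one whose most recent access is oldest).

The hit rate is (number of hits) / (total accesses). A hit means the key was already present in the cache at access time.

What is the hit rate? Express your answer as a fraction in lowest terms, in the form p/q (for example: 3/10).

LFU simulation (capacity=4):
  1. access 68: MISS. Cache: [68(c=1)]
  2. access 68: HIT, count now 2. Cache: [68(c=2)]
  3. access 68: HIT, count now 3. Cache: [68(c=3)]
  4. access 7: MISS. Cache: [7(c=1) 68(c=3)]
  5. access 7: HIT, count now 2. Cache: [7(c=2) 68(c=3)]
  6. access 7: HIT, count now 3. Cache: [68(c=3) 7(c=3)]
  7. access 7: HIT, count now 4. Cache: [68(c=3) 7(c=4)]
  8. access 75: MISS. Cache: [75(c=1) 68(c=3) 7(c=4)]
Total: 5 hits, 3 misses, 0 evictions

Hit rate = 5/8

Answer: 5/8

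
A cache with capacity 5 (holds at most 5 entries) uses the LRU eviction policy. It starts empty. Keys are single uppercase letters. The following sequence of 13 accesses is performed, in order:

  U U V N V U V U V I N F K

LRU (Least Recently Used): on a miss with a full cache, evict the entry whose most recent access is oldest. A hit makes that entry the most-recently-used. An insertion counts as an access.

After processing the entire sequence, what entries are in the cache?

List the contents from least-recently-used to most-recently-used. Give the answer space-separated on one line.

LRU simulation (capacity=5):
  1. access U: MISS. Cache (LRU->MRU): [U]
  2. access U: HIT. Cache (LRU->MRU): [U]
  3. access V: MISS. Cache (LRU->MRU): [U V]
  4. access N: MISS. Cache (LRU->MRU): [U V N]
  5. access V: HIT. Cache (LRU->MRU): [U N V]
  6. access U: HIT. Cache (LRU->MRU): [N V U]
  7. access V: HIT. Cache (LRU->MRU): [N U V]
  8. access U: HIT. Cache (LRU->MRU): [N V U]
  9. access V: HIT. Cache (LRU->MRU): [N U V]
  10. access I: MISS. Cache (LRU->MRU): [N U V I]
  11. access N: HIT. Cache (LRU->MRU): [U V I N]
  12. access F: MISS. Cache (LRU->MRU): [U V I N F]
  13. access K: MISS, evict U. Cache (LRU->MRU): [V I N F K]
Total: 7 hits, 6 misses, 1 evictions

Answer: V I N F K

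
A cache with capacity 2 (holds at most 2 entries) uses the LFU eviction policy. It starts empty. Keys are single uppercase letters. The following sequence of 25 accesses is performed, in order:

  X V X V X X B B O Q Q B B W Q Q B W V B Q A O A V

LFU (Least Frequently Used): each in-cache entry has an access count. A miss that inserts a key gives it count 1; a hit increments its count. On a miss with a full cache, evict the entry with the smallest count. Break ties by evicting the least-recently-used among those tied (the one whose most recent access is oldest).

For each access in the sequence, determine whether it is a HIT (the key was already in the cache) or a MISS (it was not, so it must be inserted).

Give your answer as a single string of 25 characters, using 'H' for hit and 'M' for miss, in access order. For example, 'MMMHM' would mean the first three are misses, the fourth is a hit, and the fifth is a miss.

LFU simulation (capacity=2):
  1. access X: MISS. Cache: [X(c=1)]
  2. access V: MISS. Cache: [X(c=1) V(c=1)]
  3. access X: HIT, count now 2. Cache: [V(c=1) X(c=2)]
  4. access V: HIT, count now 2. Cache: [X(c=2) V(c=2)]
  5. access X: HIT, count now 3. Cache: [V(c=2) X(c=3)]
  6. access X: HIT, count now 4. Cache: [V(c=2) X(c=4)]
  7. access B: MISS, evict V(c=2). Cache: [B(c=1) X(c=4)]
  8. access B: HIT, count now 2. Cache: [B(c=2) X(c=4)]
  9. access O: MISS, evict B(c=2). Cache: [O(c=1) X(c=4)]
  10. access Q: MISS, evict O(c=1). Cache: [Q(c=1) X(c=4)]
  11. access Q: HIT, count now 2. Cache: [Q(c=2) X(c=4)]
  12. access B: MISS, evict Q(c=2). Cache: [B(c=1) X(c=4)]
  13. access B: HIT, count now 2. Cache: [B(c=2) X(c=4)]
  14. access W: MISS, evict B(c=2). Cache: [W(c=1) X(c=4)]
  15. access Q: MISS, evict W(c=1). Cache: [Q(c=1) X(c=4)]
  16. access Q: HIT, count now 2. Cache: [Q(c=2) X(c=4)]
  17. access B: MISS, evict Q(c=2). Cache: [B(c=1) X(c=4)]
  18. access W: MISS, evict B(c=1). Cache: [W(c=1) X(c=4)]
  19. access V: MISS, evict W(c=1). Cache: [V(c=1) X(c=4)]
  20. access B: MISS, evict V(c=1). Cache: [B(c=1) X(c=4)]
  21. access Q: MISS, evict B(c=1). Cache: [Q(c=1) X(c=4)]
  22. access A: MISS, evict Q(c=1). Cache: [A(c=1) X(c=4)]
  23. access O: MISS, evict A(c=1). Cache: [O(c=1) X(c=4)]
  24. access A: MISS, evict O(c=1). Cache: [A(c=1) X(c=4)]
  25. access V: MISS, evict A(c=1). Cache: [V(c=1) X(c=4)]
Total: 8 hits, 17 misses, 15 evictions

Answer: MMHHHHMHMMHMHMMHMMMMMMMMM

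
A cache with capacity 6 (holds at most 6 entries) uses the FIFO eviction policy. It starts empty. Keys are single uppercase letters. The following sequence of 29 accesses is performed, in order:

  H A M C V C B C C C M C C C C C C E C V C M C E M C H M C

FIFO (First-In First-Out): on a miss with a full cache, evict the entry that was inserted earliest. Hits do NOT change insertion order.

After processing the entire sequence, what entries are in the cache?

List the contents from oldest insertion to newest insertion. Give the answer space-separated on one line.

Answer: M C V B E H

Derivation:
FIFO simulation (capacity=6):
  1. access H: MISS. Cache (old->new): [H]
  2. access A: MISS. Cache (old->new): [H A]
  3. access M: MISS. Cache (old->new): [H A M]
  4. access C: MISS. Cache (old->new): [H A M C]
  5. access V: MISS. Cache (old->new): [H A M C V]
  6. access C: HIT. Cache (old->new): [H A M C V]
  7. access B: MISS. Cache (old->new): [H A M C V B]
  8. access C: HIT. Cache (old->new): [H A M C V B]
  9. access C: HIT. Cache (old->new): [H A M C V B]
  10. access C: HIT. Cache (old->new): [H A M C V B]
  11. access M: HIT. Cache (old->new): [H A M C V B]
  12. access C: HIT. Cache (old->new): [H A M C V B]
  13. access C: HIT. Cache (old->new): [H A M C V B]
  14. access C: HIT. Cache (old->new): [H A M C V B]
  15. access C: HIT. Cache (old->new): [H A M C V B]
  16. access C: HIT. Cache (old->new): [H A M C V B]
  17. access C: HIT. Cache (old->new): [H A M C V B]
  18. access E: MISS, evict H. Cache (old->new): [A M C V B E]
  19. access C: HIT. Cache (old->new): [A M C V B E]
  20. access V: HIT. Cache (old->new): [A M C V B E]
  21. access C: HIT. Cache (old->new): [A M C V B E]
  22. access M: HIT. Cache (old->new): [A M C V B E]
  23. access C: HIT. Cache (old->new): [A M C V B E]
  24. access E: HIT. Cache (old->new): [A M C V B E]
  25. access M: HIT. Cache (old->new): [A M C V B E]
  26. access C: HIT. Cache (old->new): [A M C V B E]
  27. access H: MISS, evict A. Cache (old->new): [M C V B E H]
  28. access M: HIT. Cache (old->new): [M C V B E H]
  29. access C: HIT. Cache (old->new): [M C V B E H]
Total: 21 hits, 8 misses, 2 evictions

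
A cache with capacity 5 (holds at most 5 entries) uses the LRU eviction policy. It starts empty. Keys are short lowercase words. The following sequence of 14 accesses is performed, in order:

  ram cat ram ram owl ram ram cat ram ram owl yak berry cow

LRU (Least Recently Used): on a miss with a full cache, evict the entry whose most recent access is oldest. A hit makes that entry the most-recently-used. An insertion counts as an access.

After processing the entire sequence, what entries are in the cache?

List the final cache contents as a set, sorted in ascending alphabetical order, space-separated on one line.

Answer: berry cow owl ram yak

Derivation:
LRU simulation (capacity=5):
  1. access ram: MISS. Cache (LRU->MRU): [ram]
  2. access cat: MISS. Cache (LRU->MRU): [ram cat]
  3. access ram: HIT. Cache (LRU->MRU): [cat ram]
  4. access ram: HIT. Cache (LRU->MRU): [cat ram]
  5. access owl: MISS. Cache (LRU->MRU): [cat ram owl]
  6. access ram: HIT. Cache (LRU->MRU): [cat owl ram]
  7. access ram: HIT. Cache (LRU->MRU): [cat owl ram]
  8. access cat: HIT. Cache (LRU->MRU): [owl ram cat]
  9. access ram: HIT. Cache (LRU->MRU): [owl cat ram]
  10. access ram: HIT. Cache (LRU->MRU): [owl cat ram]
  11. access owl: HIT. Cache (LRU->MRU): [cat ram owl]
  12. access yak: MISS. Cache (LRU->MRU): [cat ram owl yak]
  13. access berry: MISS. Cache (LRU->MRU): [cat ram owl yak berry]
  14. access cow: MISS, evict cat. Cache (LRU->MRU): [ram owl yak berry cow]
Total: 8 hits, 6 misses, 1 evictions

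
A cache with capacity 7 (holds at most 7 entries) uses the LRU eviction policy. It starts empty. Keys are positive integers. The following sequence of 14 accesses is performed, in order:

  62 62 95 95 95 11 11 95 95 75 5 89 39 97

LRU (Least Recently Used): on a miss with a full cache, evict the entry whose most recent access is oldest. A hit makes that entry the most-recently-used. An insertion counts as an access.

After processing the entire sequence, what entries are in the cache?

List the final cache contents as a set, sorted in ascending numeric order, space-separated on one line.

LRU simulation (capacity=7):
  1. access 62: MISS. Cache (LRU->MRU): [62]
  2. access 62: HIT. Cache (LRU->MRU): [62]
  3. access 95: MISS. Cache (LRU->MRU): [62 95]
  4. access 95: HIT. Cache (LRU->MRU): [62 95]
  5. access 95: HIT. Cache (LRU->MRU): [62 95]
  6. access 11: MISS. Cache (LRU->MRU): [62 95 11]
  7. access 11: HIT. Cache (LRU->MRU): [62 95 11]
  8. access 95: HIT. Cache (LRU->MRU): [62 11 95]
  9. access 95: HIT. Cache (LRU->MRU): [62 11 95]
  10. access 75: MISS. Cache (LRU->MRU): [62 11 95 75]
  11. access 5: MISS. Cache (LRU->MRU): [62 11 95 75 5]
  12. access 89: MISS. Cache (LRU->MRU): [62 11 95 75 5 89]
  13. access 39: MISS. Cache (LRU->MRU): [62 11 95 75 5 89 39]
  14. access 97: MISS, evict 62. Cache (LRU->MRU): [11 95 75 5 89 39 97]
Total: 6 hits, 8 misses, 1 evictions

Answer: 5 11 39 75 89 95 97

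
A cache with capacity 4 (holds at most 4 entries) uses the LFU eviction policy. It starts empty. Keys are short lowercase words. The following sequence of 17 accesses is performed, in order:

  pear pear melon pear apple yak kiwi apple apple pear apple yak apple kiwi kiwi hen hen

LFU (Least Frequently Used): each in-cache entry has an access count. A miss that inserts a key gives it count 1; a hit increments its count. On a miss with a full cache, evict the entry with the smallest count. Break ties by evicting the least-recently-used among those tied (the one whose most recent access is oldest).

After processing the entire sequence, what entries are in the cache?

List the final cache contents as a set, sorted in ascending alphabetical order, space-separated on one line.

Answer: apple hen kiwi pear

Derivation:
LFU simulation (capacity=4):
  1. access pear: MISS. Cache: [pear(c=1)]
  2. access pear: HIT, count now 2. Cache: [pear(c=2)]
  3. access melon: MISS. Cache: [melon(c=1) pear(c=2)]
  4. access pear: HIT, count now 3. Cache: [melon(c=1) pear(c=3)]
  5. access apple: MISS. Cache: [melon(c=1) apple(c=1) pear(c=3)]
  6. access yak: MISS. Cache: [melon(c=1) apple(c=1) yak(c=1) pear(c=3)]
  7. access kiwi: MISS, evict melon(c=1). Cache: [apple(c=1) yak(c=1) kiwi(c=1) pear(c=3)]
  8. access apple: HIT, count now 2. Cache: [yak(c=1) kiwi(c=1) apple(c=2) pear(c=3)]
  9. access apple: HIT, count now 3. Cache: [yak(c=1) kiwi(c=1) pear(c=3) apple(c=3)]
  10. access pear: HIT, count now 4. Cache: [yak(c=1) kiwi(c=1) apple(c=3) pear(c=4)]
  11. access apple: HIT, count now 4. Cache: [yak(c=1) kiwi(c=1) pear(c=4) apple(c=4)]
  12. access yak: HIT, count now 2. Cache: [kiwi(c=1) yak(c=2) pear(c=4) apple(c=4)]
  13. access apple: HIT, count now 5. Cache: [kiwi(c=1) yak(c=2) pear(c=4) apple(c=5)]
  14. access kiwi: HIT, count now 2. Cache: [yak(c=2) kiwi(c=2) pear(c=4) apple(c=5)]
  15. access kiwi: HIT, count now 3. Cache: [yak(c=2) kiwi(c=3) pear(c=4) apple(c=5)]
  16. access hen: MISS, evict yak(c=2). Cache: [hen(c=1) kiwi(c=3) pear(c=4) apple(c=5)]
  17. access hen: HIT, count now 2. Cache: [hen(c=2) kiwi(c=3) pear(c=4) apple(c=5)]
Total: 11 hits, 6 misses, 2 evictions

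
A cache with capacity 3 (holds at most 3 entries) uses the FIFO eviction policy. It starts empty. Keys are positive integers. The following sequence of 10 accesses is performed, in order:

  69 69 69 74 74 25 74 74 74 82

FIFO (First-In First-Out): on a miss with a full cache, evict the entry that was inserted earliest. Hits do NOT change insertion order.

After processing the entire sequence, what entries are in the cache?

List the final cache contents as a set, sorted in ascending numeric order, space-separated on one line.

Answer: 25 74 82

Derivation:
FIFO simulation (capacity=3):
  1. access 69: MISS. Cache (old->new): [69]
  2. access 69: HIT. Cache (old->new): [69]
  3. access 69: HIT. Cache (old->new): [69]
  4. access 74: MISS. Cache (old->new): [69 74]
  5. access 74: HIT. Cache (old->new): [69 74]
  6. access 25: MISS. Cache (old->new): [69 74 25]
  7. access 74: HIT. Cache (old->new): [69 74 25]
  8. access 74: HIT. Cache (old->new): [69 74 25]
  9. access 74: HIT. Cache (old->new): [69 74 25]
  10. access 82: MISS, evict 69. Cache (old->new): [74 25 82]
Total: 6 hits, 4 misses, 1 evictions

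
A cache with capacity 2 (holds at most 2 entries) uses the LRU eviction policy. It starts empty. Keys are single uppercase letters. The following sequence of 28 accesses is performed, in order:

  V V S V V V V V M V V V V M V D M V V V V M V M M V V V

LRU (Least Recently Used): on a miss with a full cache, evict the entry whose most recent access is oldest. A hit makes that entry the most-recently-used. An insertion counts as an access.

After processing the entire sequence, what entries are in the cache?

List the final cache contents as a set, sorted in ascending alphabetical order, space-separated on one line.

LRU simulation (capacity=2):
  1. access V: MISS. Cache (LRU->MRU): [V]
  2. access V: HIT. Cache (LRU->MRU): [V]
  3. access S: MISS. Cache (LRU->MRU): [V S]
  4. access V: HIT. Cache (LRU->MRU): [S V]
  5. access V: HIT. Cache (LRU->MRU): [S V]
  6. access V: HIT. Cache (LRU->MRU): [S V]
  7. access V: HIT. Cache (LRU->MRU): [S V]
  8. access V: HIT. Cache (LRU->MRU): [S V]
  9. access M: MISS, evict S. Cache (LRU->MRU): [V M]
  10. access V: HIT. Cache (LRU->MRU): [M V]
  11. access V: HIT. Cache (LRU->MRU): [M V]
  12. access V: HIT. Cache (LRU->MRU): [M V]
  13. access V: HIT. Cache (LRU->MRU): [M V]
  14. access M: HIT. Cache (LRU->MRU): [V M]
  15. access V: HIT. Cache (LRU->MRU): [M V]
  16. access D: MISS, evict M. Cache (LRU->MRU): [V D]
  17. access M: MISS, evict V. Cache (LRU->MRU): [D M]
  18. access V: MISS, evict D. Cache (LRU->MRU): [M V]
  19. access V: HIT. Cache (LRU->MRU): [M V]
  20. access V: HIT. Cache (LRU->MRU): [M V]
  21. access V: HIT. Cache (LRU->MRU): [M V]
  22. access M: HIT. Cache (LRU->MRU): [V M]
  23. access V: HIT. Cache (LRU->MRU): [M V]
  24. access M: HIT. Cache (LRU->MRU): [V M]
  25. access M: HIT. Cache (LRU->MRU): [V M]
  26. access V: HIT. Cache (LRU->MRU): [M V]
  27. access V: HIT. Cache (LRU->MRU): [M V]
  28. access V: HIT. Cache (LRU->MRU): [M V]
Total: 22 hits, 6 misses, 4 evictions

Answer: M V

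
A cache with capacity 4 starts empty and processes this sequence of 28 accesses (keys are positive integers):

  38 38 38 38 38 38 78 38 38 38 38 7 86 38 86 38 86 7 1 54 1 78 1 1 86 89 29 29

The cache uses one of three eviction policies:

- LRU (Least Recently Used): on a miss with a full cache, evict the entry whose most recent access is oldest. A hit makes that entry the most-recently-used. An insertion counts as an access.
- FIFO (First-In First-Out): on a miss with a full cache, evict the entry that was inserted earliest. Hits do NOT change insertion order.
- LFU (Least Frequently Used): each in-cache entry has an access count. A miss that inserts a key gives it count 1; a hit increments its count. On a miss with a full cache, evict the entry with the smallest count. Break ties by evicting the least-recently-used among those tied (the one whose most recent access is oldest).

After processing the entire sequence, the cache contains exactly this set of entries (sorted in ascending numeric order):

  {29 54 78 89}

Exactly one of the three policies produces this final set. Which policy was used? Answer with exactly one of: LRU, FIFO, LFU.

Simulating under each policy and comparing final sets:
  LRU: final set = {1 29 86 89} -> differs
  FIFO: final set = {29 54 78 89} -> MATCHES target
  LFU: final set = {1 29 38 86} -> differs
Only FIFO produces the target set.

Answer: FIFO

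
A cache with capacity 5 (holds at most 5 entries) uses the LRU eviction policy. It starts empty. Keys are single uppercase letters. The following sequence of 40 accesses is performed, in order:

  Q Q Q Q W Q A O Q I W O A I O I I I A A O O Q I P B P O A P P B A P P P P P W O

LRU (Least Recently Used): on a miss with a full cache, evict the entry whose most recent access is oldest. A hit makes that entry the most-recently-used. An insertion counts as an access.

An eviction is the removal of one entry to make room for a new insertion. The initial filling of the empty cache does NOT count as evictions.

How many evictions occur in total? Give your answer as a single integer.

Answer: 4

Derivation:
LRU simulation (capacity=5):
  1. access Q: MISS. Cache (LRU->MRU): [Q]
  2. access Q: HIT. Cache (LRU->MRU): [Q]
  3. access Q: HIT. Cache (LRU->MRU): [Q]
  4. access Q: HIT. Cache (LRU->MRU): [Q]
  5. access W: MISS. Cache (LRU->MRU): [Q W]
  6. access Q: HIT. Cache (LRU->MRU): [W Q]
  7. access A: MISS. Cache (LRU->MRU): [W Q A]
  8. access O: MISS. Cache (LRU->MRU): [W Q A O]
  9. access Q: HIT. Cache (LRU->MRU): [W A O Q]
  10. access I: MISS. Cache (LRU->MRU): [W A O Q I]
  11. access W: HIT. Cache (LRU->MRU): [A O Q I W]
  12. access O: HIT. Cache (LRU->MRU): [A Q I W O]
  13. access A: HIT. Cache (LRU->MRU): [Q I W O A]
  14. access I: HIT. Cache (LRU->MRU): [Q W O A I]
  15. access O: HIT. Cache (LRU->MRU): [Q W A I O]
  16. access I: HIT. Cache (LRU->MRU): [Q W A O I]
  17. access I: HIT. Cache (LRU->MRU): [Q W A O I]
  18. access I: HIT. Cache (LRU->MRU): [Q W A O I]
  19. access A: HIT. Cache (LRU->MRU): [Q W O I A]
  20. access A: HIT. Cache (LRU->MRU): [Q W O I A]
  21. access O: HIT. Cache (LRU->MRU): [Q W I A O]
  22. access O: HIT. Cache (LRU->MRU): [Q W I A O]
  23. access Q: HIT. Cache (LRU->MRU): [W I A O Q]
  24. access I: HIT. Cache (LRU->MRU): [W A O Q I]
  25. access P: MISS, evict W. Cache (LRU->MRU): [A O Q I P]
  26. access B: MISS, evict A. Cache (LRU->MRU): [O Q I P B]
  27. access P: HIT. Cache (LRU->MRU): [O Q I B P]
  28. access O: HIT. Cache (LRU->MRU): [Q I B P O]
  29. access A: MISS, evict Q. Cache (LRU->MRU): [I B P O A]
  30. access P: HIT. Cache (LRU->MRU): [I B O A P]
  31. access P: HIT. Cache (LRU->MRU): [I B O A P]
  32. access B: HIT. Cache (LRU->MRU): [I O A P B]
  33. access A: HIT. Cache (LRU->MRU): [I O P B A]
  34. access P: HIT. Cache (LRU->MRU): [I O B A P]
  35. access P: HIT. Cache (LRU->MRU): [I O B A P]
  36. access P: HIT. Cache (LRU->MRU): [I O B A P]
  37. access P: HIT. Cache (LRU->MRU): [I O B A P]
  38. access P: HIT. Cache (LRU->MRU): [I O B A P]
  39. access W: MISS, evict I. Cache (LRU->MRU): [O B A P W]
  40. access O: HIT. Cache (LRU->MRU): [B A P W O]
Total: 31 hits, 9 misses, 4 evictions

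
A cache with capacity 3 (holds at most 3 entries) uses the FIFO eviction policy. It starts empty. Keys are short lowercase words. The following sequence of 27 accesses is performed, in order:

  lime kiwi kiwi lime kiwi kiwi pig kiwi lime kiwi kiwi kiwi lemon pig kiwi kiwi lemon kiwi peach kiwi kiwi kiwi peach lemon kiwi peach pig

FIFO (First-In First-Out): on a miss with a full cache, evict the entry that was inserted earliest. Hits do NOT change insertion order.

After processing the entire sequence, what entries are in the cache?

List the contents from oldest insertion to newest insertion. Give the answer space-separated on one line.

Answer: peach kiwi pig

Derivation:
FIFO simulation (capacity=3):
  1. access lime: MISS. Cache (old->new): [lime]
  2. access kiwi: MISS. Cache (old->new): [lime kiwi]
  3. access kiwi: HIT. Cache (old->new): [lime kiwi]
  4. access lime: HIT. Cache (old->new): [lime kiwi]
  5. access kiwi: HIT. Cache (old->new): [lime kiwi]
  6. access kiwi: HIT. Cache (old->new): [lime kiwi]
  7. access pig: MISS. Cache (old->new): [lime kiwi pig]
  8. access kiwi: HIT. Cache (old->new): [lime kiwi pig]
  9. access lime: HIT. Cache (old->new): [lime kiwi pig]
  10. access kiwi: HIT. Cache (old->new): [lime kiwi pig]
  11. access kiwi: HIT. Cache (old->new): [lime kiwi pig]
  12. access kiwi: HIT. Cache (old->new): [lime kiwi pig]
  13. access lemon: MISS, evict lime. Cache (old->new): [kiwi pig lemon]
  14. access pig: HIT. Cache (old->new): [kiwi pig lemon]
  15. access kiwi: HIT. Cache (old->new): [kiwi pig lemon]
  16. access kiwi: HIT. Cache (old->new): [kiwi pig lemon]
  17. access lemon: HIT. Cache (old->new): [kiwi pig lemon]
  18. access kiwi: HIT. Cache (old->new): [kiwi pig lemon]
  19. access peach: MISS, evict kiwi. Cache (old->new): [pig lemon peach]
  20. access kiwi: MISS, evict pig. Cache (old->new): [lemon peach kiwi]
  21. access kiwi: HIT. Cache (old->new): [lemon peach kiwi]
  22. access kiwi: HIT. Cache (old->new): [lemon peach kiwi]
  23. access peach: HIT. Cache (old->new): [lemon peach kiwi]
  24. access lemon: HIT. Cache (old->new): [lemon peach kiwi]
  25. access kiwi: HIT. Cache (old->new): [lemon peach kiwi]
  26. access peach: HIT. Cache (old->new): [lemon peach kiwi]
  27. access pig: MISS, evict lemon. Cache (old->new): [peach kiwi pig]
Total: 20 hits, 7 misses, 4 evictions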